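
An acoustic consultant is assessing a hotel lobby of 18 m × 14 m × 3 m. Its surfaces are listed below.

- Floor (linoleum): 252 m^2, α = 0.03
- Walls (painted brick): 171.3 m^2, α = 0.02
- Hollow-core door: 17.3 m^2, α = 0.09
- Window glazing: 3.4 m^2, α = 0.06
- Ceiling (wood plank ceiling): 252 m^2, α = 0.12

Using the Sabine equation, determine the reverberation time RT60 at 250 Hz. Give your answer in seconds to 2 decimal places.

2.83 s

Total absorption A = 252*0.03 + 171.3*0.02 + 17.3*0.09 + 3.4*0.06 + 252*0.12
  = 7.560 + 3.426 + 1.557 + 0.204 + 30.240 = 42.987 m^2 sabins.
Volume V = 18 × 14 × 3 = 756 m³.
RT60 = 0.161 · V / A = 0.161 × 756 / 42.987 = 2.83 s.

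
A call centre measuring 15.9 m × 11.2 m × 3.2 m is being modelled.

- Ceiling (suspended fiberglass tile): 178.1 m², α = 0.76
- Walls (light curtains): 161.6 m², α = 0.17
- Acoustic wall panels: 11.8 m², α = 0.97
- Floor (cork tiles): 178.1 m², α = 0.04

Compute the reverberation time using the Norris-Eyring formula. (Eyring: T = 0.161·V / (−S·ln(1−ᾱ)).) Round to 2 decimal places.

0.41 seconds

S = Σ Sᵢ = 529.6 m².
Σ(Sᵢαᵢ) = 178.1·0.76 + 161.6·0.17 + 11.8·0.97 + 178.1·0.04 = 181.398.
ᾱ = 181.398 / 529.6 = 0.3425.
−S·ln(1−ᾱ) = −529.6 × ln(1 − 0.3425) = 222.067.
V = 15.9 × 11.2 × 3.2 = 569.856 m³.
T = 0.161·V/[−S·ln(1−ᾱ)] = 0.161·569.856/222.067 = 0.41 s.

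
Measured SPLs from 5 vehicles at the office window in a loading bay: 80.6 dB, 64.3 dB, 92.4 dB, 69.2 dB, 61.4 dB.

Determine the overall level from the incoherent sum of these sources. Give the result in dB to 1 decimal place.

Σ 10^(Lᵢ/10) = 1.865e+09.
Back to dB: 10·log₁₀ Σ = 92.7 dB.

92.7 dB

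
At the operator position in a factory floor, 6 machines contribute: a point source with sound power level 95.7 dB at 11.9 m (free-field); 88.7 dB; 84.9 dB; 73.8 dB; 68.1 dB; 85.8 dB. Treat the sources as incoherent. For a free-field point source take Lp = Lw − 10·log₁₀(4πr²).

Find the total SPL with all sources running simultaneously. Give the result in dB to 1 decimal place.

Source at 11.9 m: Lp = 95.7 − 10·log₁₀(4π·11.9²) = 95.7 − 10·log₁₀(1779.524) = 63.2 dB.
Sum in the linear (power) domain: Σ 10^(Lᵢ/10) = 10^(63.2/10) + 10^(88.7/10) + 10^(84.9/10) + 10^(73.8/10) + 10^(68.1/10) + 10^(85.8/10) = 1.463e+09.
Back to dB: 10·log₁₀ Σ = 91.7 dB.

91.7 dB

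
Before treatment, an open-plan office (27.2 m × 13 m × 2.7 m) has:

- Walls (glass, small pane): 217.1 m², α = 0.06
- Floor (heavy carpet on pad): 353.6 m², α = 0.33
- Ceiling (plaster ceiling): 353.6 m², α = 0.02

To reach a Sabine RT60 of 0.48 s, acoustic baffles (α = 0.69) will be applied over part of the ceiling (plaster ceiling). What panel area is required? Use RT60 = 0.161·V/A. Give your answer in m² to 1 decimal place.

Total absorption A₁ = 217.1*0.06 + 353.6*0.33 + 353.6*0.02
  = 13.026 + 116.688 + 7.072 = 136.786 m² sabins.
Required A₂ = 0.161·954.72/0.48 = 320.229 sabins.
ΔA needed = 320.229 − 136.786 = 183.443 sabins.
Net gain per m²: Δα = 0.69 − 0.02 = 0.67.
Panel area = 183.443 / 0.67 = 273.8 m².

273.8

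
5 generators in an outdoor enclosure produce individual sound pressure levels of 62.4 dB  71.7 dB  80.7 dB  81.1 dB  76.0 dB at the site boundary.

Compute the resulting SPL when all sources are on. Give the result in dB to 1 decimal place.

84.8 dB

Sum in the linear (power) domain: Σ 10^(Lᵢ/10) = 10^(62.4/10) + 10^(71.7/10) + 10^(80.7/10) + 10^(81.1/10) + 10^(76.0/10) = 3.027e+08.
Back to dB: 10·log₁₀ Σ = 84.8 dB.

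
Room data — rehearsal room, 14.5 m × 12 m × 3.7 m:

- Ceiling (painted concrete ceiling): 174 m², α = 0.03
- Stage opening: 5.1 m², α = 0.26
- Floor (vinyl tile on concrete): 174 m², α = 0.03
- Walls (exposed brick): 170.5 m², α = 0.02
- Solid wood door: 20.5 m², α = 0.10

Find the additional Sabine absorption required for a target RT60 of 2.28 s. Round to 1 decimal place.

Summing Sᵢαᵢ: 5.220 + 1.326 + 5.220 + 3.410 + 2.050 → A₁ = 17.226 sabins.
Target A₂ = 0.161·643.8/2.28 = 45.461 sabins (V = 643.8 m³).
ΔA = A₂ − A₁ = 45.461 − 17.226 = 28.2 sabins.

28.2 sabins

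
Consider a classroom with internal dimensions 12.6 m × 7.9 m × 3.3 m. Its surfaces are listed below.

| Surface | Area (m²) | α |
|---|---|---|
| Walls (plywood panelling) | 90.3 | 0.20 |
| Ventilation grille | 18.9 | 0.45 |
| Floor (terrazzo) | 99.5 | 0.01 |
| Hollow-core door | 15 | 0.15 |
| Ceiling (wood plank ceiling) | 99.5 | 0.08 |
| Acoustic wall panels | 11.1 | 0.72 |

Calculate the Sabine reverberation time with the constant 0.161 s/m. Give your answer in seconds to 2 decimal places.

Total absorption A = 90.3·0.20 + 18.9·0.45 + 99.5·0.01 + 15·0.15 + 99.5·0.08 + 11.1·0.72
  = 18.060 + 8.505 + 0.995 + 2.250 + 7.960 + 7.992 = 45.762 m² sabins.
Room volume: 328.482 m³.
T = 0.161 V/A = 0.161·328.482/45.762 = 1.16 s.

1.16 seconds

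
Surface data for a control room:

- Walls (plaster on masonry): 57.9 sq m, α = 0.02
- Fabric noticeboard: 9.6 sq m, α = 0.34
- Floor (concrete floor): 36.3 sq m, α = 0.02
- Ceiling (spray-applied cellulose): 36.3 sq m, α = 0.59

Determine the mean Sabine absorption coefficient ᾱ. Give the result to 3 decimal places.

0.190

S = Σ Sᵢ = 57.9 + 9.6 + 36.3 + 36.3 = 140.1 sq m.
Weighted sum Σ Sα = 26.565.
ᾱ = 26.565 / 140.1 = 0.190.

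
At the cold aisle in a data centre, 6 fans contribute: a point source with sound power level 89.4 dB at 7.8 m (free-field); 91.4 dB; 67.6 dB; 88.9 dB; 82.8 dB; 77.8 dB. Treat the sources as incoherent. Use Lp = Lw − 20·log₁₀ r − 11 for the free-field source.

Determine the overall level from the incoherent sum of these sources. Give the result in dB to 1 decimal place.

93.8 dB

Source at 7.8 m: Lp = 89.4 − 20·log₁₀(7.8) − 11 = 60.6 dB.
Sum in the linear (power) domain: Σ 10^(Lᵢ/10) = 10^(60.6/10) + 10^(91.4/10) + 10^(67.6/10) + 10^(88.9/10) + 10^(82.8/10) + 10^(77.8/10) = 2.414e+09.
Back to dB: 10·log₁₀ Σ = 93.8 dB.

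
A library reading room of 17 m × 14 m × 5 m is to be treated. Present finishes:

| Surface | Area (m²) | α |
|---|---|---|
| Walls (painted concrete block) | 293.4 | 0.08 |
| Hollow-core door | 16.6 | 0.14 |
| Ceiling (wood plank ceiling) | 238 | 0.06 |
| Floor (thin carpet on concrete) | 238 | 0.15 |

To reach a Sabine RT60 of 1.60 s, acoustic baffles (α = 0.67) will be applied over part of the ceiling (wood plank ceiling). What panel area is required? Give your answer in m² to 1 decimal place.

72.1

Total absorption A₁ = 293.4*0.08 + 16.6*0.14 + 238*0.06 + 238*0.15
  = 23.472 + 2.324 + 14.280 + 35.700 = 75.776 m² sabins.
V = 1190 m³. Target absorption A₂ = 0.161 × 1190 / 1.60 = 119.744 sabins.
Absorption to add: 119.744 − 75.776 = 43.968 sabins.
Net gain per m²: Δα = 0.67 − 0.06 = 0.61.
Area = ΔA/Δα = 43.968/0.61 = 72.1 m².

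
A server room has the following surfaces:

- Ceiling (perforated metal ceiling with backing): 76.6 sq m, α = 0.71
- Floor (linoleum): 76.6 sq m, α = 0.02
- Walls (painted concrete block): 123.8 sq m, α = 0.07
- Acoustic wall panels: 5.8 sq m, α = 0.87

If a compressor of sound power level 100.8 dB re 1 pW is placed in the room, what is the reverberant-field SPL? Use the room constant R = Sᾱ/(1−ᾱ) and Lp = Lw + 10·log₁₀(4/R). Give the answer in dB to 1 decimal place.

87.2 dB

A = 69.630 sabins; S = 282.8 sq m.
ᾱ = 69.630/282.8 = 0.2462; R = Sᾱ/(1−ᾱ) = 69.630/(1−0.2462) = 92.372 sq m.
Lp = Lw + 10 log₁₀(4/R) = 100.8 -13.63 = 87.2 dB.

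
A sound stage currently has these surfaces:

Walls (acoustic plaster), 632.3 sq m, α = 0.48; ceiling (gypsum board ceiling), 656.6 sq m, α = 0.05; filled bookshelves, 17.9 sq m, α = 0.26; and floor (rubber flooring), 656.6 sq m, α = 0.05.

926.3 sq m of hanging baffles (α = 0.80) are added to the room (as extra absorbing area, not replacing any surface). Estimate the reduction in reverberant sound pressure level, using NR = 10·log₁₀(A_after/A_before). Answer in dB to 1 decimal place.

4.7 dB

Summing Sᵢαᵢ: 303.504 + 32.830 + 4.654 + 32.830 → A_before = 373.818 sabins.
Treatment contributes 926.3·0.80 = 741.040 sabins.
New total A_after = 1114.858 sabins.
Reduction = 10 log₁₀(A_after/A_before) = 10 log₁₀(2.9824) = 4.7 dB.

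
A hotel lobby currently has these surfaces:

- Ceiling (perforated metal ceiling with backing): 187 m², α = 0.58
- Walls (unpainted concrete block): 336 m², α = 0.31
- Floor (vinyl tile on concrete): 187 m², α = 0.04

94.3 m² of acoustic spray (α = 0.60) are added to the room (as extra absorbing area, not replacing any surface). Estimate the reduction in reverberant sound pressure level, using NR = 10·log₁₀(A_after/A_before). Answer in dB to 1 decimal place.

Equivalent absorption area: A_before = 187·0.58 + 336·0.31 + 187·0.04 = 220.100 m².
Treatment contributes 94.3·0.60 = 56.580 sabins.
New total A_after = 276.680 sabins.
NR = 10·log₁₀(276.680/220.100) = 1.0 dB.

1.0 dB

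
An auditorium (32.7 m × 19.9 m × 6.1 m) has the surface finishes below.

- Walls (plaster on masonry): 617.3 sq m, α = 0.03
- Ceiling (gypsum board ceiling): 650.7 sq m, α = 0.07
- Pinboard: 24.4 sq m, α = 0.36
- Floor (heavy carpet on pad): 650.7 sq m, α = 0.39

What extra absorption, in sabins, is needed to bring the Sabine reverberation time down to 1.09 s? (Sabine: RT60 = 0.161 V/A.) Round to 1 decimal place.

259.7 sabins

Equivalent absorption area: A₁ = 617.3·0.03 + 650.7·0.07 + 24.4·0.36 + 650.7·0.39 = 326.625 sq m.
For T = 1.09 s, need A₂ = 0.161·V/T = 0.161·3969.453/1.09 = 586.314 sabins.
Additional absorption ΔA = 586.314 − 326.625 = 259.7 sabins.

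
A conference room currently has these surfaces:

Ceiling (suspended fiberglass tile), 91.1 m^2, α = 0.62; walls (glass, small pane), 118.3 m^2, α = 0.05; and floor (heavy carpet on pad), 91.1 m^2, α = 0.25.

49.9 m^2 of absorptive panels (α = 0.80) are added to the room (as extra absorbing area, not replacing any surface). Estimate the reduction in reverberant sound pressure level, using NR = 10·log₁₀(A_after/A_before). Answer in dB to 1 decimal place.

1.7 dB

Total absorption A_before = 91.1×0.62 + 118.3×0.05 + 91.1×0.25
  = 56.482 + 5.915 + 22.775 = 85.172 m^2 sabins.
Added absorption = 49.9 × 0.80 = 39.920 sabins.
New total A_after = 125.092 sabins.
NR = 10·log₁₀(125.092/85.172) = 1.7 dB.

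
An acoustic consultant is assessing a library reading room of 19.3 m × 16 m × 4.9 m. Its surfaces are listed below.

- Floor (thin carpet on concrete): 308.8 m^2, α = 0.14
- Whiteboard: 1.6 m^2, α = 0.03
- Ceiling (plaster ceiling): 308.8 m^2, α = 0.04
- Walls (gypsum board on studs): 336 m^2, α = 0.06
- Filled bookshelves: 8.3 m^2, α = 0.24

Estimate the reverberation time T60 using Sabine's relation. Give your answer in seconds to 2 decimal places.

Total absorption A = 308.8×0.14 + 1.6×0.03 + 308.8×0.04 + 336×0.06 + 8.3×0.24
  = 43.232 + 0.048 + 12.352 + 20.160 + 1.992 = 77.784 m^2 sabins.
V = 19.3·16·4.9 = 1513.12 m³.
T = 0.161 V/A = 0.161·1513.12/77.784 = 3.13 s.

3.13 s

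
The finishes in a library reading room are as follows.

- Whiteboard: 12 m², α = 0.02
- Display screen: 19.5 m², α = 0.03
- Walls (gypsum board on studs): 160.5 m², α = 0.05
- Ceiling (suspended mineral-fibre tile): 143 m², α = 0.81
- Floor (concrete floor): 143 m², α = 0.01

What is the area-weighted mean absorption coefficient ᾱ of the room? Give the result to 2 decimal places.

0.26

S = Σ Sᵢ = 12 + 19.5 + 160.5 + 143 + 143 = 478.0 m².
Σ(Sᵢαᵢ) = 12×0.02 + 19.5×0.03 + 160.5×0.05 + 143×0.81 + 143×0.01 = 126.110.
ᾱ = A/S = 0.26.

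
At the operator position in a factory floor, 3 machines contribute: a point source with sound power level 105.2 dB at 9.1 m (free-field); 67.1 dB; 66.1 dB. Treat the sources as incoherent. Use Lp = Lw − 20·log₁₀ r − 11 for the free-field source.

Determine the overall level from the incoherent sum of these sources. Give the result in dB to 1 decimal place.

Source at 9.1 m: Lp = 105.2 − 20·log₁₀(9.1) − 11 = 75.0 dB.
Σ 10^(Lᵢ/10) = 4.083e+07.
Combined level = 10 log₁₀(4.083e+07) = 76.1 dB.

76.1 dB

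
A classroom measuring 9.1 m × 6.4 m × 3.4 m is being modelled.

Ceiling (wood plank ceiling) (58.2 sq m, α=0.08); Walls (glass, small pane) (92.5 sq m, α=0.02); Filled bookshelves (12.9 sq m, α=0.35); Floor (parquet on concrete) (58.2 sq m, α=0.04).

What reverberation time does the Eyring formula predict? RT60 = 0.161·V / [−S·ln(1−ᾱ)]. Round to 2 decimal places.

2.32 s

Total surface area S = 58.2 + 92.5 + 12.9 + 58.2 = 221.8 sq m.
Absorption A = 58.2·0.08 + 92.5·0.02 + 12.9·0.35 + 58.2·0.04 = 13.349 sabins.
Mean coefficient ᾱ = A/S = 0.0602.
Eyring denominator: −S ln(1−ᾱ) = 13.771.
V = 9.1 × 6.4 × 3.4 = 198.016 m³.
T = 0.161·V/[−S·ln(1−ᾱ)] = 0.161·198.016/13.771 = 2.32 s.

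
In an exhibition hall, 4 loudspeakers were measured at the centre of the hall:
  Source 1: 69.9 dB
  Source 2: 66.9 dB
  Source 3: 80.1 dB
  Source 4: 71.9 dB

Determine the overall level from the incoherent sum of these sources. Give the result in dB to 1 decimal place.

Converting to relative power and adding: 10^(69.9/10) + 10^(66.9/10) + 10^(80.1/10) + 10^(71.9/10) = 1.325e+08.
Combined level = 10 log₁₀(1.325e+08) = 81.2 dB.

81.2 dB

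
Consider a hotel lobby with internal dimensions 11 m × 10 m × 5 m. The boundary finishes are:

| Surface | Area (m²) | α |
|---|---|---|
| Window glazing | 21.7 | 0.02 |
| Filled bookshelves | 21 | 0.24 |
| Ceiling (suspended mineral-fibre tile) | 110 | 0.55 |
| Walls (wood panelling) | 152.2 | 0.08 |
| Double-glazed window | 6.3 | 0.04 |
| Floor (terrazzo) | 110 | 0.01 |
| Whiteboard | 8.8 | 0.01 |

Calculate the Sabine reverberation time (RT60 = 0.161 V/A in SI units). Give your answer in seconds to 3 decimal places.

A = Σ Sᵢαᵢ = 21.7·0.02 + 21·0.24 + 110·0.55 + 152.2·0.08 + 6.3·0.04 + 110·0.01 + 8.8·0.01 = 79.590 sabins.
Volume V = 11 × 10 × 5 = 550 m³.
Sabine: RT60 = 0.161 × 550 / 79.590 = 1.113 s.

1.113 seconds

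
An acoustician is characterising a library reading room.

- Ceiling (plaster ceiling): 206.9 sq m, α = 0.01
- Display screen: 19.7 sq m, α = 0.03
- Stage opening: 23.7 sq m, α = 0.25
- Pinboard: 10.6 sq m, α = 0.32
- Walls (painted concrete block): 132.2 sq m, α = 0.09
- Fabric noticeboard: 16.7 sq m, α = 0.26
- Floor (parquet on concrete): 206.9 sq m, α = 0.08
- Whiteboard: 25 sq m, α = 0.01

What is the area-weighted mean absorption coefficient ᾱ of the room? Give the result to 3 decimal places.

Total surface area S = 641.7 sq m.
Weighted sum Σ Sα = 45.019.
ᾱ = A/S = 0.070.

0.070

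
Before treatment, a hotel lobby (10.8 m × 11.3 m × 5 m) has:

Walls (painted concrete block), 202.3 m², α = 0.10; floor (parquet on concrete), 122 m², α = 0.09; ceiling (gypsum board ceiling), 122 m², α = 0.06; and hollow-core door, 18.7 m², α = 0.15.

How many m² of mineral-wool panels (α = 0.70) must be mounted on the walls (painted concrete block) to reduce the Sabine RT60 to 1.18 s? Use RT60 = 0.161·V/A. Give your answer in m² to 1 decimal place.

A₁ = Σ Sᵢαᵢ = 202.3·0.10 + 122·0.09 + 122·0.06 + 18.7·0.15 = 41.335 sabins.
Required A₂ = 0.161·610.2/1.18 = 83.256 sabins.
Absorption to add: 83.256 − 41.335 = 41.921 sabins.
Net gain per m²: Δα = 0.70 − 0.10 = 0.60.
Area = ΔA/Δα = 41.921/0.60 = 69.9 m².

69.9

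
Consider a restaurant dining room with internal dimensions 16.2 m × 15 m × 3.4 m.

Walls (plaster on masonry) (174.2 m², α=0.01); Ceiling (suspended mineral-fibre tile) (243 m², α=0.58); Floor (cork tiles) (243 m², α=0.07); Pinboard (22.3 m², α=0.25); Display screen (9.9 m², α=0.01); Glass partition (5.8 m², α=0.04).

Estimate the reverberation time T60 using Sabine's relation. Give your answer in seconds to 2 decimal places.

0.80 s

Summing Sᵢαᵢ: 1.742 + 140.940 + 17.010 + 5.575 + 0.099 + 0.232 → A = 165.598 sabins.
V = 16.2·15·3.4 = 826.2 m³.
Sabine: RT60 = 0.161 × 826.2 / 165.598 = 0.80 s.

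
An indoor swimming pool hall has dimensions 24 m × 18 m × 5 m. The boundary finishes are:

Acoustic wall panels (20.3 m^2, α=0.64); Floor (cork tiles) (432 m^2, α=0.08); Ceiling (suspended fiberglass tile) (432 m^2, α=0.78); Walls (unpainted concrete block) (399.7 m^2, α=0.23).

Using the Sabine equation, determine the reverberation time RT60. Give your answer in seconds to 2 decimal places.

Total absorption A = 20.3*0.64 + 432*0.08 + 432*0.78 + 399.7*0.23
  = 12.992 + 34.560 + 336.960 + 91.931 = 476.443 m^2 sabins.
Room volume: 2160 m³.
Sabine: RT60 = 0.161 × 2160 / 476.443 = 0.73 s.

0.73 sec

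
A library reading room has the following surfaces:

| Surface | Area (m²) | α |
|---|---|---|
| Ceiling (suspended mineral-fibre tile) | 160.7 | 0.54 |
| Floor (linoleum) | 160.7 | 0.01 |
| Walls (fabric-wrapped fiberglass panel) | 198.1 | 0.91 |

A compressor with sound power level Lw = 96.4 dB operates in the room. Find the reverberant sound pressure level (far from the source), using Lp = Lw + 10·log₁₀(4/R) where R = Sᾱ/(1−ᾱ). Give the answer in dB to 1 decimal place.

75.0 dB

Σ(Sᵢαᵢ) = 160.7·0.54 + 160.7·0.01 + 198.1·0.91 = 268.656; total area S = 519.5 m².
ᾱ = 0.5171, so room constant R = A/(1−ᾱ) = 556.339 m².
Lp = Lw + 10 log₁₀(4/R) = 96.4 -21.43 = 75.0 dB.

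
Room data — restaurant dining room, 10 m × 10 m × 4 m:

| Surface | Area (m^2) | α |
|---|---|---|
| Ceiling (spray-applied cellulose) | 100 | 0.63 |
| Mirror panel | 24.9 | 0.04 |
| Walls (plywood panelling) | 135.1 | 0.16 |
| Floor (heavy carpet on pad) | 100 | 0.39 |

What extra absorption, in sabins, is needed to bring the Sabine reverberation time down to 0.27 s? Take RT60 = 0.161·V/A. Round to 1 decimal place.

Equivalent absorption area: A₁ = 100*0.63 + 24.9*0.04 + 135.1*0.16 + 100*0.39 = 124.612 m^2.
Target A₂ = 0.161·400/0.27 = 238.519 sabins (V = 400 m³).
ΔA = A₂ − A₁ = 238.519 − 124.612 = 113.9 sabins.

113.9 sabins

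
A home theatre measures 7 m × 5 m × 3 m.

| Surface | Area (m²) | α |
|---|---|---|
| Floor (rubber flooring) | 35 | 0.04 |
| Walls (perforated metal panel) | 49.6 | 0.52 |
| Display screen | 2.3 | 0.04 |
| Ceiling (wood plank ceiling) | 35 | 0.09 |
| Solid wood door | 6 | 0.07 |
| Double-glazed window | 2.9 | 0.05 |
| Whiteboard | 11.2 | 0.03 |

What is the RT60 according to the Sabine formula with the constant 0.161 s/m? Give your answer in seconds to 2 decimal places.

0.54 sec

Equivalent absorption area: A = 35*0.04 + 49.6*0.52 + 2.3*0.04 + 35*0.09 + 6*0.07 + 2.9*0.05 + 11.2*0.03 = 31.335 m².
Volume V = 7 × 5 × 3 = 105 m³.
RT60 = 0.161 · V / A = 0.161 × 105 / 31.335 = 0.54 s.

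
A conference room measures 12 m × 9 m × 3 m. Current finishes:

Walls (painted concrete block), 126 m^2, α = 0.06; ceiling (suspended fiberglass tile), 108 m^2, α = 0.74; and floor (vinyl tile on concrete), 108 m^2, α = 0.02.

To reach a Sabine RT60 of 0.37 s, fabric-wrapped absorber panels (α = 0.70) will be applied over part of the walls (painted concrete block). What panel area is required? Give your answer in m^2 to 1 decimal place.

Equivalent absorption area: A₁ = 126·0.06 + 108·0.74 + 108·0.02 = 89.640 m^2.
Required A₂ = 0.161·324/0.37 = 140.984 sabins.
Absorption to add: 140.984 − 89.640 = 51.344 sabins.
Each m^2 of panel replacing the walls (painted concrete block) adds (0.70 − 0.06) = 0.64 sabins.
Area = ΔA/Δα = 51.344/0.64 = 80.2 m^2.

80.2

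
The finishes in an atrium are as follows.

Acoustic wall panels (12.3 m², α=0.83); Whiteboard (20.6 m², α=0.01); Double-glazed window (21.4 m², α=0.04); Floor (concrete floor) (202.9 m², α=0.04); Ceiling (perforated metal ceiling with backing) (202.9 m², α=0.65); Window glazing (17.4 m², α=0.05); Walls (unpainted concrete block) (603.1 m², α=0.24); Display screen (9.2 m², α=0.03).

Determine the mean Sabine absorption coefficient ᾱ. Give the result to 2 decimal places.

0.27

S = Σ Sᵢ = 12.3 + 20.6 + 21.4 + 202.9 + 202.9 + 17.4 + 603.1 + 9.2 = 1089.8 m².
Σ(Sᵢαᵢ) = 12.3·0.83 + 20.6·0.01 + 21.4·0.04 + 202.9·0.04 + 202.9·0.65 + 17.4·0.05 + 603.1·0.24 + 9.2·0.03 = 297.162.
ᾱ = 297.162 / 1089.8 = 0.27.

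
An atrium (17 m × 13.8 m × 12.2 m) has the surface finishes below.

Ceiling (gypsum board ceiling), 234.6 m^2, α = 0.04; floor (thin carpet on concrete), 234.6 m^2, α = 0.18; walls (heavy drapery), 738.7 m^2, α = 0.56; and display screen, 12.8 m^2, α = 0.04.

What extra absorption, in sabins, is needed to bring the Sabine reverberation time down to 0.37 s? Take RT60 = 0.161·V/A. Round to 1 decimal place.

Summing Sᵢαᵢ: 9.384 + 42.228 + 413.672 + 0.512 → A₁ = 465.796 sabins.
V = 2862.12 m³. Required absorption A₂ = 0.161 × 2862.12 / 0.37 = 1245.409 sabins.
ΔA = A₂ − A₁ = 1245.409 − 465.796 = 779.6 sabins.

779.6 sabins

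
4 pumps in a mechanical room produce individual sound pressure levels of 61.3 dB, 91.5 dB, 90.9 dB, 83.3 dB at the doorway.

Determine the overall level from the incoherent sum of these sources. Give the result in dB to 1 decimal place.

Σ 10^(Lᵢ/10) = 2.858e+09.
L_total = 10·log₁₀(2.858e+09) = 94.6 dB.

94.6 dB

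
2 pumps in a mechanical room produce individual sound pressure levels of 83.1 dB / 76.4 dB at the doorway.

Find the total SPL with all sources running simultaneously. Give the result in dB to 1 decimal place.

Σ 10^(Lᵢ/10) = 2.478e+08.
Back to dB: 10·log₁₀ Σ = 83.9 dB.

83.9 dB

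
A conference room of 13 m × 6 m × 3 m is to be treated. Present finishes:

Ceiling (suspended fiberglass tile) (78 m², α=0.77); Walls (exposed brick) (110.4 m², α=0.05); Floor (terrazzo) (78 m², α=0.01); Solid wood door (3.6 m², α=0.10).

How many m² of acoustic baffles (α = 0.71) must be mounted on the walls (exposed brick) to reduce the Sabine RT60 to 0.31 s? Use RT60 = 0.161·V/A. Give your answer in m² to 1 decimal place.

A₁ = Σ Sᵢαᵢ = 78×0.77 + 110.4×0.05 + 78×0.01 + 3.6×0.10 = 66.720 sabins.
Required A₂ = 0.161·234/0.31 = 121.529 sabins.
Absorption to add: 121.529 − 66.720 = 54.809 sabins.
Each m² of panel replacing the walls (exposed brick) adds (0.71 − 0.05) = 0.66 sabins.
Panel area = 54.809 / 0.66 = 83.0 m².

83.0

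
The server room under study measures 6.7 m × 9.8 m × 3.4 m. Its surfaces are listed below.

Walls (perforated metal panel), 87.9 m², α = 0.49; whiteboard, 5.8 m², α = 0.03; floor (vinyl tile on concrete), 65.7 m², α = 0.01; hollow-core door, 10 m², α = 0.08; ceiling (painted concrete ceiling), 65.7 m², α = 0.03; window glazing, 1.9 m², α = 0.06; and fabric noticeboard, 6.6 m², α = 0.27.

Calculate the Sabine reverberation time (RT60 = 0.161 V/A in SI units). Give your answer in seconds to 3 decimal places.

0.740 s

A = Σ Sᵢαᵢ = 87.9×0.49 + 5.8×0.03 + 65.7×0.01 + 10×0.08 + 65.7×0.03 + 1.9×0.06 + 6.6×0.27 = 48.569 sabins.
Volume V = 6.7 × 9.8 × 3.4 = 223.244 m³.
T = 0.161 V/A = 0.161·223.244/48.569 = 0.740 s.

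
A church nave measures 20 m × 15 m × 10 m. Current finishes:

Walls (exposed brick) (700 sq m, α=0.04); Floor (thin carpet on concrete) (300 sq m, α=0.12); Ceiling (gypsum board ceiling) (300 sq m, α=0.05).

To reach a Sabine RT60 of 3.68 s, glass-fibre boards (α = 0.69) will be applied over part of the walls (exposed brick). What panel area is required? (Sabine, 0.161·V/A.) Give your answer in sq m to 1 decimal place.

Equivalent absorption area: A₁ = 700*0.04 + 300*0.12 + 300*0.05 = 79.000 sq m.
V = 3000 m³. Target absorption A₂ = 0.161 × 3000 / 3.68 = 131.250 sabins.
Absorption to add: 131.250 − 79.000 = 52.250 sabins.
Each sq m of panel replacing the walls (exposed brick) adds (0.69 − 0.04) = 0.65 sabins.
Area = ΔA/Δα = 52.250/0.65 = 80.4 sq m.

80.4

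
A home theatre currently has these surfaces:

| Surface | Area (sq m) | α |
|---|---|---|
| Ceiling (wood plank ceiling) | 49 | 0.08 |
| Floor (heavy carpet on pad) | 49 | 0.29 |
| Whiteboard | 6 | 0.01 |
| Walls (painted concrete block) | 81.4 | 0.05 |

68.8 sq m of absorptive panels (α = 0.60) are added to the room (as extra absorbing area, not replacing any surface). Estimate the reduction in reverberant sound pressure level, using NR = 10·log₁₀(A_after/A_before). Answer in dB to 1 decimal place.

4.6 dB

Equivalent absorption area: A_before = 49×0.08 + 49×0.29 + 6×0.01 + 81.4×0.05 = 22.260 sq m.
Treatment contributes 68.8·0.60 = 41.280 sabins.
A_after = 22.260 + 41.280 = 63.540 sabins.
NR = 10·log₁₀(63.540/22.260) = 4.6 dB.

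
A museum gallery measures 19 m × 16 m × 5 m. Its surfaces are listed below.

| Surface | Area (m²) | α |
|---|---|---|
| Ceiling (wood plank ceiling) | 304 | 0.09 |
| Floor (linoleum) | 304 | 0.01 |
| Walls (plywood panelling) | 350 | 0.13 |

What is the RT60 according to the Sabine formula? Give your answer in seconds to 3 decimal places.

3.224 seconds

A = Σ Sᵢαᵢ = 304*0.09 + 304*0.01 + 350*0.13 = 75.900 sabins.
V = 19·16·5 = 1520 m³.
RT60 = 0.161 · V / A = 0.161 × 1520 / 75.900 = 3.224 s.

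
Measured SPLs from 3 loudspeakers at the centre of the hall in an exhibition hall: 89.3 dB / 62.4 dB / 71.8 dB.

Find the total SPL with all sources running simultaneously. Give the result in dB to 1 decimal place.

Σ 10^(Lᵢ/10) = 8.68e+08.
Back to dB: 10·log₁₀ Σ = 89.4 dB.

89.4 dB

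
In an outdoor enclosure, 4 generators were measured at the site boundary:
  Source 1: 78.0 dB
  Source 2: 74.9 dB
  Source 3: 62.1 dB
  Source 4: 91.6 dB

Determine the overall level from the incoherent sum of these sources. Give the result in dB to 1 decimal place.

Converting to relative power and adding: 10^(78.0/10) + 10^(74.9/10) + 10^(62.1/10) + 10^(91.6/10) = 1.541e+09.
Back to dB: 10·log₁₀ Σ = 91.9 dB.

91.9 dB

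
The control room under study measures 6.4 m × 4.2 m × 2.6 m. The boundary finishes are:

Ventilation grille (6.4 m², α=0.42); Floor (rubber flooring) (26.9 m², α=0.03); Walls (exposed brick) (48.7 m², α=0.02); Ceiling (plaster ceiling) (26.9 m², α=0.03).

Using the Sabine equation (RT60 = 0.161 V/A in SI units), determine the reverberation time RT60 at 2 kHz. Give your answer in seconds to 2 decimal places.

Summing Sᵢαᵢ: 2.688 + 0.807 + 0.974 + 0.807 → A = 5.276 sabins.
Room volume: 69.888 m³.
T = 0.161 V/A = 0.161·69.888/5.276 = 2.13 s.

2.13 sec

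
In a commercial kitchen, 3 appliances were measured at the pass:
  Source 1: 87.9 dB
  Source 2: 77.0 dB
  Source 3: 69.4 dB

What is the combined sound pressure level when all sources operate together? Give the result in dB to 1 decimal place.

88.3 dB

Converting to relative power and adding: 10^(87.9/10) + 10^(77.0/10) + 10^(69.4/10) = 6.754e+08.
L_total = 10·log₁₀(6.754e+08) = 88.3 dB.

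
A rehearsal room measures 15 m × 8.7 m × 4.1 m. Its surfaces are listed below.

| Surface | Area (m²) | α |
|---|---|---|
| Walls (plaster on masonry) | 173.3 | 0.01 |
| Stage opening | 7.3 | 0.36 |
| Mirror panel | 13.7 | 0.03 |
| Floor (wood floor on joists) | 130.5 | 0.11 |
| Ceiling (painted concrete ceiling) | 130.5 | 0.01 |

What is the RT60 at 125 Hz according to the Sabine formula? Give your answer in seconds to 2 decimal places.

4.22 s

A = Σ Sᵢαᵢ = 173.3*0.01 + 7.3*0.36 + 13.7*0.03 + 130.5*0.11 + 130.5*0.01 = 20.432 sabins.
Volume V = 15 × 8.7 × 4.1 = 535.05 m³.
T = 0.161 V/A = 0.161·535.05/20.432 = 4.22 s.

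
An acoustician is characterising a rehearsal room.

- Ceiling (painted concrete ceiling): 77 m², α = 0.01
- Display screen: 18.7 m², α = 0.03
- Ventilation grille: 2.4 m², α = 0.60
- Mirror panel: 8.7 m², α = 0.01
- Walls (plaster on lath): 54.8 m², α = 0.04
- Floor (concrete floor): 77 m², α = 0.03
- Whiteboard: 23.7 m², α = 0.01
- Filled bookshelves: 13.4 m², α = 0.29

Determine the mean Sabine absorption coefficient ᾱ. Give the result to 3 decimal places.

0.042

S = Σ Sᵢ = 77 + 18.7 + 2.4 + 8.7 + 54.8 + 77 + 23.7 + 13.4 = 275.7 m².
Σ(Sᵢαᵢ) = 77×0.01 + 18.7×0.03 + 2.4×0.60 + 8.7×0.01 + 54.8×0.04 + 77×0.03 + 23.7×0.01 + 13.4×0.29 = 11.483.
ᾱ = 11.483 / 275.7 = 0.042.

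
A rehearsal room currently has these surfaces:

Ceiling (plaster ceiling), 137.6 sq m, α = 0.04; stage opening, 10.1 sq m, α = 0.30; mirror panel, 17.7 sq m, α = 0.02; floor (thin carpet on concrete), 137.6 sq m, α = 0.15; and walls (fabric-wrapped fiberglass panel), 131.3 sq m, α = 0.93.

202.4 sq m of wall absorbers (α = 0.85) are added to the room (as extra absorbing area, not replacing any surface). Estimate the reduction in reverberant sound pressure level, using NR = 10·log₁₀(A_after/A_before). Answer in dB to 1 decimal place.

3.3 dB

A_before = Σ Sᵢαᵢ = 137.6·0.04 + 10.1·0.30 + 17.7·0.02 + 137.6·0.15 + 131.3·0.93 = 151.637 sabins.
Added absorption = 202.4 × 0.85 = 172.040 sabins.
New total A_after = 323.677 sabins.
NR = 10·log₁₀(323.677/151.637) = 3.3 dB.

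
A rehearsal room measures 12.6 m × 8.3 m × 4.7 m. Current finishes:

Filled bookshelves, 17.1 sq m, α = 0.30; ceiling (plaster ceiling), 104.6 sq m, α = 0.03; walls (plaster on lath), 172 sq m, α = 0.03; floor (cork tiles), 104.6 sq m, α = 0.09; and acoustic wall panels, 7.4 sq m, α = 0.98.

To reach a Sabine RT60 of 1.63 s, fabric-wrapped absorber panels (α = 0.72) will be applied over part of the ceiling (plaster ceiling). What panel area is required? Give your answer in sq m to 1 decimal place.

26.7

A₁ = Σ Sᵢαᵢ = 17.1×0.30 + 104.6×0.03 + 172×0.03 + 104.6×0.09 + 7.4×0.98 = 30.094 sabins.
Required A₂ = 0.161·491.526/1.63 = 48.550 sabins.
Absorption to add: 48.550 − 30.094 = 18.456 sabins.
Each sq m of panel replacing the ceiling (plaster ceiling) adds (0.72 − 0.03) = 0.69 sabins.
Area = ΔA/Δα = 18.456/0.69 = 26.7 sq m.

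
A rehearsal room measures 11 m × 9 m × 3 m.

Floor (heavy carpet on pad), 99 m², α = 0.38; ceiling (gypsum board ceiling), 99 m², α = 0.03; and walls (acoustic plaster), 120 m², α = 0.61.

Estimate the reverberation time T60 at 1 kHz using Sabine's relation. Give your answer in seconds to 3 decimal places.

A = Σ Sᵢαᵢ = 99*0.38 + 99*0.03 + 120*0.61 = 113.790 sabins.
V = 11·9·3 = 297 m³.
RT60 = 0.161 · V / A = 0.161 × 297 / 113.790 = 0.420 s.

0.420 sec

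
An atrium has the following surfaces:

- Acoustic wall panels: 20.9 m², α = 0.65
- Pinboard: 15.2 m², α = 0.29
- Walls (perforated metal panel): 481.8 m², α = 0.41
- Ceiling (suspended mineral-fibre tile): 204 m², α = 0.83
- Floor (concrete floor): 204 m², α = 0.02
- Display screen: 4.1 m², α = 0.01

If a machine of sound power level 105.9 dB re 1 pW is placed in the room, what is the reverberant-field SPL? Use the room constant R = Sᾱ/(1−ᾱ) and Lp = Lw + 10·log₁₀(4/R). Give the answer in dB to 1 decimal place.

83.7 dB

Σ(Sᵢαᵢ) = 20.9×0.65 + 15.2×0.29 + 481.8×0.41 + 204×0.83 + 204×0.02 + 4.1×0.01 = 388.972; total area S = 930.0 m².
ᾱ = 388.972/930.0 = 0.4182; R = Sᾱ/(1−ᾱ) = 388.972/(1−0.4182) = 668.567 m².
Lp = Lw + 10 log₁₀(4/R) = 105.9 -22.23 = 83.7 dB.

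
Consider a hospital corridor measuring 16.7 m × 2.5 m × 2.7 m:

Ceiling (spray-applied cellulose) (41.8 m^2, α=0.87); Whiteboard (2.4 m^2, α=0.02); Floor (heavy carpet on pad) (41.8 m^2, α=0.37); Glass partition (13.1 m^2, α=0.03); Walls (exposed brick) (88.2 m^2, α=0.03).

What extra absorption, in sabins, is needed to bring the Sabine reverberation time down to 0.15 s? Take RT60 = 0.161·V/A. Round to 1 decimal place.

66.1 sabins

Total absorption A₁ = 41.8*0.87 + 2.4*0.02 + 41.8*0.37 + 13.1*0.03 + 88.2*0.03
  = 36.366 + 0.048 + 15.466 + 0.393 + 2.646 = 54.919 m^2 sabins.
Target A₂ = 0.161·112.725/0.15 = 120.992 sabins (V = 112.725 m³).
ΔA = A₂ − A₁ = 120.992 − 54.919 = 66.1 sabins.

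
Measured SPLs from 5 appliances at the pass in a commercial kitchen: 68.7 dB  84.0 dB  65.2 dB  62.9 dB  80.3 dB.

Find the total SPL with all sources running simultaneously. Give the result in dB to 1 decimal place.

Sum in the linear (power) domain: Σ 10^(Lᵢ/10) = 10^(68.7/10) + 10^(84.0/10) + 10^(65.2/10) + 10^(62.9/10) + 10^(80.3/10) = 3.71e+08.
Back to dB: 10·log₁₀ Σ = 85.7 dB.

85.7 dB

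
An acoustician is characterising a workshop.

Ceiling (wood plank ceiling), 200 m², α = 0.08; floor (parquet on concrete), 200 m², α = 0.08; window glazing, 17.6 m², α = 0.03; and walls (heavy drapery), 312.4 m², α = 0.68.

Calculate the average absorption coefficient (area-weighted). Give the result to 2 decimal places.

0.34

Total surface area S = 730.0 m².
Σ(Sᵢαᵢ) = 200×0.08 + 200×0.08 + 17.6×0.03 + 312.4×0.68 = 244.960.
ᾱ = 244.960 / 730.0 = 0.34.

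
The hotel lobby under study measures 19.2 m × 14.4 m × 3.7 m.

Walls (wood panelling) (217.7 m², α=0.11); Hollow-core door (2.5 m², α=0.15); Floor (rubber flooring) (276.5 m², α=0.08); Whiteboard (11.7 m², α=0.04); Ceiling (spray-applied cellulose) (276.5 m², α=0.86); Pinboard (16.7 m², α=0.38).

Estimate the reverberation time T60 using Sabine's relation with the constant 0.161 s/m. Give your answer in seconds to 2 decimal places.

Total absorption A = 217.7×0.11 + 2.5×0.15 + 276.5×0.08 + 11.7×0.04 + 276.5×0.86 + 16.7×0.38
  = 23.947 + 0.375 + 22.120 + 0.468 + 237.790 + 6.346 = 291.046 m² sabins.
V = 19.2·14.4·3.7 = 1022.976 m³.
Sabine: RT60 = 0.161 × 1022.976 / 291.046 = 0.57 s.

0.57 s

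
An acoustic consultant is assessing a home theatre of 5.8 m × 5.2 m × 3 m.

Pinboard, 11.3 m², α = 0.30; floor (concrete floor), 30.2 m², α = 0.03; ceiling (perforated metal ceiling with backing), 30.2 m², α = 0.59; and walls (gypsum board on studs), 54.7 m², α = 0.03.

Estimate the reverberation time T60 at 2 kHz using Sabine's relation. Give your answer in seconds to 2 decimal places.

A = Σ Sᵢαᵢ = 11.3×0.30 + 30.2×0.03 + 30.2×0.59 + 54.7×0.03 = 23.755 sabins.
V = 5.8·5.2·3 = 90.48 m³.
RT60 = 0.161 · V / A = 0.161 × 90.48 / 23.755 = 0.61 s.

0.61 sec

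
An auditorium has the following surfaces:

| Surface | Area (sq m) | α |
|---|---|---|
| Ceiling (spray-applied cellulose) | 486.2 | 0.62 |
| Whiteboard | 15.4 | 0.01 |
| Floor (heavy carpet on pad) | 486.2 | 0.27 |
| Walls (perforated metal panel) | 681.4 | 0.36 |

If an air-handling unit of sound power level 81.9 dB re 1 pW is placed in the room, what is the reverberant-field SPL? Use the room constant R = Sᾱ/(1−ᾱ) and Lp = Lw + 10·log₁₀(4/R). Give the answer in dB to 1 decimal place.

Σ(Sᵢαᵢ) = 486.2·0.62 + 15.4·0.01 + 486.2·0.27 + 681.4·0.36 = 678.176; total area S = 1669.2 sq m.
ᾱ = 0.4063, so room constant R = A/(1−ᾱ) = 1142.287 sq m.
Lp = Lw + 10 log₁₀(4/R) = 81.9 -24.56 = 57.3 dB.

57.3 dB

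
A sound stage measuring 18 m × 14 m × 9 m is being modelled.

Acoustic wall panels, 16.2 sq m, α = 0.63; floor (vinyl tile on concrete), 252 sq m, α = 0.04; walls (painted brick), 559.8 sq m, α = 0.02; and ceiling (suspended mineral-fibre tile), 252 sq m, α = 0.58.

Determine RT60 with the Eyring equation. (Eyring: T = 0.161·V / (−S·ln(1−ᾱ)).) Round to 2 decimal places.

S = Σ Sᵢ = 1080.0 sq m.
Absorption A = 16.2·0.63 + 252·0.04 + 559.8·0.02 + 252·0.58 = 177.642 sabins.
Mean coefficient ᾱ = A/S = 0.1645.
Eyring denominator: −S ln(1−ᾱ) = 194.103.
V = 18 × 14 × 9 = 2268 m³.
RT60 = 0.161 × 2268 / 194.103 = 1.88 s.

1.88 s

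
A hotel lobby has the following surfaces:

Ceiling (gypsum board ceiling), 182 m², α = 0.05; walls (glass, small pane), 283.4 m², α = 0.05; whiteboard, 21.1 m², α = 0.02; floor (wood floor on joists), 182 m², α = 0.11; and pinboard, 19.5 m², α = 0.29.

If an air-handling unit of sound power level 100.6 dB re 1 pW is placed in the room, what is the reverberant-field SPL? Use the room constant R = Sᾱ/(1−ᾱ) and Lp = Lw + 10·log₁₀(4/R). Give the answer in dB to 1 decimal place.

89.4 dB

A = 49.367 sabins; S = 688.0 m².
ᾱ = 49.367/688.0 = 0.0718; R = Sᾱ/(1−ᾱ) = 49.367/(1−0.0718) = 53.186 m².
Lp = 100.6 + 10·log₁₀(4/53.186) = 100.6 + (-11.24) = 89.4 dB.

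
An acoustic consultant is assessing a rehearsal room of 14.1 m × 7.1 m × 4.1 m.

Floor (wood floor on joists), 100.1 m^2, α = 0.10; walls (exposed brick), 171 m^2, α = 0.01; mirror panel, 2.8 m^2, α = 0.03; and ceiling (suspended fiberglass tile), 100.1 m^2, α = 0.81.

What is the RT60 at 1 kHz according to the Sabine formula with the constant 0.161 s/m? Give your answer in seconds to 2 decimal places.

0.71 s

Summing Sᵢαᵢ: 10.010 + 1.710 + 0.084 + 81.081 → A = 92.885 sabins.
V = 14.1·7.1·4.1 = 410.451 m³.
RT60 = 0.161 · V / A = 0.161 × 410.451 / 92.885 = 0.71 s.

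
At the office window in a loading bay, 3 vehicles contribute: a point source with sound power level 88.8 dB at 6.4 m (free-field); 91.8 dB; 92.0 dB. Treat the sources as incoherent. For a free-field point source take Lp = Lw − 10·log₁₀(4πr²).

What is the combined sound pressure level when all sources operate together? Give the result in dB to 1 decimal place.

94.9 dB

Source at 6.4 m: Lp = 88.8 − 10·log₁₀(4π·6.4²) = 88.8 − 10·log₁₀(514.719) = 61.7 dB.
Converting to relative power and adding: 10^(61.7/10) + 10^(91.8/10) + 10^(92.0/10) = 3.1e+09.
L_total = 10·log₁₀(3.1e+09) = 94.9 dB.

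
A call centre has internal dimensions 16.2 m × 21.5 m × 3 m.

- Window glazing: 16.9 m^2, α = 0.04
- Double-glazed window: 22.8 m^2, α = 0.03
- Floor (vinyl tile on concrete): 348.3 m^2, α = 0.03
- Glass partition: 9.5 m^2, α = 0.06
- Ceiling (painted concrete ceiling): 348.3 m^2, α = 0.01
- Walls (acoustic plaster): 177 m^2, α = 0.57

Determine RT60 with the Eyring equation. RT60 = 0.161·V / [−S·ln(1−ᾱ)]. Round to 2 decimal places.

Total surface area S = 16.9 + 22.8 + 348.3 + 9.5 + 348.3 + 177 = 922.8 m^2.
Absorption A = 16.9·0.04 + 22.8·0.03 + 348.3·0.03 + 9.5·0.06 + 348.3·0.01 + 177·0.57 = 116.752 sabins.
Mean coefficient ᾱ = A/S = 0.1265.
−S·ln(1−ᾱ) = −922.8 × ln(1 − 0.1265) = 124.806.
V = 16.2 × 21.5 × 3 = 1044.9 m³.
T = 0.161·V/[−S·ln(1−ᾱ)] = 0.161·1044.9/124.806 = 1.35 s.

1.35 s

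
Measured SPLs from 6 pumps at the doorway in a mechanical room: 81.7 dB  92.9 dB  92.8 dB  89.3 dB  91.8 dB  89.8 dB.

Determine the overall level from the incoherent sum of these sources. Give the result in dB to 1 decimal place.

Converting to relative power and adding: 10^(81.7/10) + 10^(92.9/10) + 10^(92.8/10) + 10^(89.3/10) + 10^(91.8/10) + 10^(89.8/10) = 7.323e+09.
L_total = 10·log₁₀(7.323e+09) = 98.6 dB.

98.6 dB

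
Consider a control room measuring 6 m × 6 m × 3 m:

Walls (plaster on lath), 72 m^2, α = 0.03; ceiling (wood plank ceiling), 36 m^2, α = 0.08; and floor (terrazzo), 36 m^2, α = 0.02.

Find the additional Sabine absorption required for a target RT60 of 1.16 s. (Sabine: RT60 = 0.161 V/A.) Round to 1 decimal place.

9.2 sabins

Summing Sᵢαᵢ: 2.160 + 2.880 + 0.720 → A₁ = 5.760 sabins.
For T = 1.16 s, need A₂ = 0.161·V/T = 0.161·108/1.16 = 14.990 sabins.
ΔA = A₂ − A₁ = 14.990 − 5.760 = 9.2 sabins.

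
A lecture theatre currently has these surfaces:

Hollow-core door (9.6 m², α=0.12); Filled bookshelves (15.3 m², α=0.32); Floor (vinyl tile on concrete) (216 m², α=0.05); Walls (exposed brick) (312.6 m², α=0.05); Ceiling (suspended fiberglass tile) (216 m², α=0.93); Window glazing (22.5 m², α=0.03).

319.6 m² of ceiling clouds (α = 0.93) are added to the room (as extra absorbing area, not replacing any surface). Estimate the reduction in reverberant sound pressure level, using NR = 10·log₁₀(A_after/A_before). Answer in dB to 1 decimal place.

Total absorption A_before = 9.6*0.12 + 15.3*0.32 + 216*0.05 + 312.6*0.05 + 216*0.93 + 22.5*0.03
  = 1.152 + 4.896 + 10.800 + 15.630 + 200.880 + 0.675 = 234.033 m² sabins.
Treatment contributes 319.6·0.93 = 297.228 sabins.
New total A_after = 531.261 sabins.
NR = 10·log₁₀(531.261/234.033) = 3.6 dB.

3.6 dB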